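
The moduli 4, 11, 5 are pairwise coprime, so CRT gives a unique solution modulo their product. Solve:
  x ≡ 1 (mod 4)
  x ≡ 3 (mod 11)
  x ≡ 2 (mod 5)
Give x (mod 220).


Moduli 4, 11, 5 are pairwise coprime; by CRT there is a unique solution modulo M = 4 · 11 · 5 = 220.
Solve pairwise, accumulating the modulus:
  Start with x ≡ 1 (mod 4).
  Combine with x ≡ 3 (mod 11): since gcd(4, 11) = 1, we get a unique residue mod 44.
    Write x = 1 + 4·t and substitute into x ≡ 3 (mod 11): 4·t ≡ 3 − 1 = 2 (mod 11).
    The inverse of 4 mod 11 is 3 (since 4·3 = 12 = 1·11 + 1), so t ≡ 3·2 = 6 ≡ 6 (mod 11).
    Then x = 1 + 4·6 = 25, valid modulo lcm(4, 11) = 44: x ≡ 25 (mod 44).
  Combine with x ≡ 2 (mod 5): since gcd(44, 5) = 1, we get a unique residue mod 220.
    Write x = 25 + 44·t and substitute into x ≡ 2 (mod 5): 44·t ≡ 2 − 25 = -23 (mod 5).
    Reduce coefficients mod 5: 4·t ≡ 2 (mod 5).
    The inverse of 4 mod 5 is 4 (since 4·4 = 16 = 3·5 + 1), so t ≡ 4·2 = 8 ≡ 3 (mod 5).
    Then x = 25 + 44·3 = 157, valid modulo lcm(44, 5) = 220: x ≡ 157 (mod 220).
Verify: 157 mod 4 = 1 ✓, 157 mod 11 = 3 ✓, 157 mod 5 = 2 ✓.

x ≡ 157 (mod 220).


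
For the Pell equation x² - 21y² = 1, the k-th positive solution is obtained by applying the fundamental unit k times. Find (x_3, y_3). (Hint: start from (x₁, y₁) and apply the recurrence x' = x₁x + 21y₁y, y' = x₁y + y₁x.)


Step 1: Find the fundamental solution (x₁, y₁) of x² - 21y² = 1.
  Expand √21 as a continued fraction. a₀ = ⌊√21⌋ = 4; iterate m_{k+1} = d_k·a_k − m_k, d_{k+1} = (21 − m_{k+1}²)/d_k, a_{k+1} = ⌊(a₀ + m_{k+1})/d_{k+1}⌋ (starting m₀ = 0, d₀ = 1), with convergents p_k = a_k·p_{k-1} + p_{k-2}, q_k = a_k·q_{k-1} + q_{k-2} (p₋₁ = 1, q₋₁ = 0):
  k = 0: a₀ = 4; p₀/q₀ = 4/1; p₀² − 21·q₀² = 16 − 21 = -5.
  k = 1: m = 4, d = 5, a = ⌊(4 + 4)/5⌋ = 1; p/q = (1·4 + 1)/(1·1 + 0) = 5/1; p² − 21·q² = 25 − 21 = 4.
  k = 2: m = 1, d = 4, a = ⌊(4 + 1)/4⌋ = 1; p/q = (1·5 + 4)/(1·1 + 1) = 9/2; p² − 21·q² = 81 − 84 = -3.
  k = 3: m = 3, d = 3, a = ⌊(4 + 3)/3⌋ = 2; p/q = (2·9 + 5)/(2·2 + 1) = 23/5; p² − 21·q² = 529 − 525 = 4.
  k = 4: m = 3, d = 4, a = ⌊(4 + 3)/4⌋ = 1; p/q = (1·23 + 9)/(1·5 + 2) = 32/7; p² − 21·q² = 1024 − 1029 = -5.
  k = 5: m = 1, d = 5, a = ⌊(4 + 1)/5⌋ = 1; p/q = (1·32 + 23)/(1·7 + 5) = 55/12; p² − 21·q² = 3025 − 3024 = 1.
  The first convergent with p² − 21·q² = 1 gives the fundamental solution (x₁, y₁) = (55, 12).
Step 2: Apply the recurrence (x_{n+1}, y_{n+1}) = (x₁x_n + 21y₁y_n, x₁y_n + y₁x_n) repeatedly.
  From (x_1, y_1) = (55, 12): x_2 = 55·55 + 21·12·12 = 6049; y_2 = 55·12 + 12·55 = 1320.
  From (x_2, y_2) = (6049, 1320): x_3 = 55·6049 + 21·12·1320 = 665335; y_3 = 55·1320 + 12·6049 = 145188.
Step 3: Verify x_3² - 21·y_3² = 442670662225 - 442670662224 = 1 (should be 1). ✓

(x_1, y_1) = (55, 12); (x_3, y_3) = (665335, 145188).


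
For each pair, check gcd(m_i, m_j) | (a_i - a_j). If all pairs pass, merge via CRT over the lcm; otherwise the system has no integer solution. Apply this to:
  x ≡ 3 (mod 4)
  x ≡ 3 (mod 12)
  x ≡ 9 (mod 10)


Moduli 4, 12, 10 are not pairwise coprime, so CRT works modulo lcm(m_i) when all pairwise compatibility conditions hold.
Pairwise compatibility: gcd(m_i, m_j) must divide a_i - a_j for every pair.
Merge one congruence at a time:
  Start: x ≡ 3 (mod 4).
  Combine with x ≡ 3 (mod 12): gcd(4, 12) = 4; 3 - 3 = 0, which IS divisible by 4, so compatible.
    Write x = 3 + 4·t and substitute into x ≡ 3 (mod 12): 4·t ≡ 3 − 3 = 0 (mod 12).
    Divide the congruence (and modulus) by g = 4: 1·t ≡ 0 (mod 3).
    So t ≡ 0 (mod 3).
    Then x = 3 + 4·0 = 3, valid modulo lcm(4, 12) = 12: x ≡ 3 (mod 12).
  Combine with x ≡ 9 (mod 10): gcd(12, 10) = 2; 9 - 3 = 6, which IS divisible by 2, so compatible.
    Write x = 3 + 12·t and substitute into x ≡ 9 (mod 10): 12·t ≡ 9 − 3 = 6 (mod 10).
    Divide the congruence (and modulus) by g = 2: 6·t ≡ 3 (mod 5).
    Reduce coefficients mod 5: 1·t ≡ 3 (mod 5).
    So t ≡ 3 (mod 5).
    Then x = 3 + 12·3 = 39, valid modulo lcm(12, 10) = 60: x ≡ 39 (mod 60).
Verify: 39 mod 4 = 3, 39 mod 12 = 3, 39 mod 10 = 9.

x ≡ 39 (mod 60).


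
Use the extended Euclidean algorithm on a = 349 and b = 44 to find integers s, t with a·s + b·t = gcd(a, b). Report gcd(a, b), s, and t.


Euclidean algorithm on (349, 44) — divide until remainder is 0:
  349 = 7 · 44 + 41
  44 = 1 · 41 + 3
  41 = 13 · 3 + 2
  3 = 1 · 2 + 1
  2 = 2 · 1 + 0
gcd(349, 44) = 1.
Track Bezout coefficients alongside the remainders: start with r₀ = 349 = a·1 + b·0 (s = 1, t = 0) and r₁ = 44 = a·0 + b·1 (s = 0, t = 1); each new remainder r_{k+1} = r_{k-1} − q_k·r_k inherits s_{k+1} = s_{k-1} − q_k·s_k, t_{k+1} = t_{k-1} − q_k·t_k, so r_k = a·s_k + b·t_k at every step:
  q = 7: r = 41, s = 1 − 7·0 = 1, t = 0 − 7·1 = -7  (check: 349·1 + 44·(-7) = 41)
  q = 1: r = 3, s = 0 − 1·1 = -1, t = 1 − 1·(-7) = 8  (check: 349·(-1) + 44·8 = 3)
  q = 13: r = 2, s = 1 − 13·(-1) = 14, t = -7 − 13·8 = -111  (check: 349·14 + 44·(-111) = 2)
  q = 1: r = 1, s = -1 − 1·14 = -15, t = 8 − 1·(-111) = 119  (check: 349·(-15) + 44·119 = 1)
The row with r = 1 (the gcd) gives the Bezout coefficients s = -15, t = 119.
Result: 349 · (-15) + 44 · (119) = 1.

gcd(349, 44) = 1; s = -15, t = 119 (check: 349·(-15) + 44·119 = 1).


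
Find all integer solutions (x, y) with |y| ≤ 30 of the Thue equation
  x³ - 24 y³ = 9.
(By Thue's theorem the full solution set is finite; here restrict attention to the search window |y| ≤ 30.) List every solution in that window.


The equation is x³ - 24y³ = 9. For fixed y, x³ = 24·y³ + 9, so a solution requires the RHS to be a perfect cube.
Strategy: iterate y from -30 to 30, compute RHS = 24·y³ + 9, and check whether it is a (positive or negative) perfect cube.
Check small values of y:
  y = 0: RHS = 9 is not a perfect cube.
  y = 1: RHS = 33 is not a perfect cube.
  y = -1: RHS = -15 is not a perfect cube.
  y = 2: RHS = 201 is not a perfect cube.
  y = -2: RHS = -183 is not a perfect cube.
  y = 3: RHS = 657 is not a perfect cube.
  y = -3: RHS = -639 is not a perfect cube.
Continuing the search up to |y| = 30 finds no solutions either.
No (x, y) in the scanned range satisfies the equation.

No integer solutions with |y| ≤ 30.


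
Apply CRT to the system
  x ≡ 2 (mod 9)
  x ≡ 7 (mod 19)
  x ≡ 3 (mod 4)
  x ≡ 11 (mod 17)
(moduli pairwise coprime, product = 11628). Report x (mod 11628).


Product of moduli M = 9 · 19 · 4 · 17 = 11628.
Merge one congruence at a time:
  Start: x ≡ 2 (mod 9).
  Combine with x ≡ 7 (mod 19); new modulus lcm = 171.
    Write x = 2 + 9·t and substitute into x ≡ 7 (mod 19): 9·t ≡ 7 − 2 = 5 (mod 19).
    The inverse of 9 mod 19 is 17 (since 9·17 = 153 = 8·19 + 1), so t ≡ 17·5 = 85 ≡ 9 (mod 19).
    Then x = 2 + 9·9 = 83, valid modulo lcm(9, 19) = 171: x ≡ 83 (mod 171).
  Combine with x ≡ 3 (mod 4); new modulus lcm = 684.
    Write x = 83 + 171·t and substitute into x ≡ 3 (mod 4): 171·t ≡ 3 − 83 = -80 (mod 4).
    Reduce coefficients mod 4: 3·t ≡ 0 (mod 4).
    The inverse of 3 mod 4 is 3 (since 3·3 = 9 = 2·4 + 1), so t ≡ 3·0 = 0 ≡ 0 (mod 4).
    Then x = 83 + 171·0 = 83, valid modulo lcm(171, 4) = 684: x ≡ 83 (mod 684).
  Combine with x ≡ 11 (mod 17); new modulus lcm = 11628.
    Write x = 83 + 684·t and substitute into x ≡ 11 (mod 17): 684·t ≡ 11 − 83 = -72 (mod 17).
    Reduce coefficients mod 17: 4·t ≡ 13 (mod 17).
    The inverse of 4 mod 17 is 13 (since 4·13 = 52 = 3·17 + 1), so t ≡ 13·13 = 169 ≡ 16 (mod 17).
    Then x = 83 + 684·16 = 11027, valid modulo lcm(684, 17) = 11628: x ≡ 11027 (mod 11628).
Verify against each original: 11027 mod 9 = 2, 11027 mod 19 = 7, 11027 mod 4 = 3, 11027 mod 17 = 11.

x ≡ 11027 (mod 11628).


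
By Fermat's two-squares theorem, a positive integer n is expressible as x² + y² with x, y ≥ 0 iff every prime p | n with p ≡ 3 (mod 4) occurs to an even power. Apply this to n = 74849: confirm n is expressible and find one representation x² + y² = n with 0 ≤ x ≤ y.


Step 1: Factor n = 74849 = 29^2 · 89.
Step 2: Check the mod-4 condition on each prime factor: 29 ≡ 1 (mod 4), exponent 2; 89 ≡ 1 (mod 4), exponent 1.
All primes ≡ 3 (mod 4) appear to even exponent (or don't appear), so by the two-squares theorem n IS expressible as a sum of two squares.
Step 3: Build a representation. Here n = 29 · 29 · 89 is a product of primes ≡ 1 (mod 4). Each prime p ≡ 1 (mod 4) is itself a sum of two squares; find a² by testing p − a² for a perfect square:
  29: 29 − 1² = 28, 29 − 2² = 25 = 5² ⇒ 29 = 2² + 5².
  89: 89 − 1² = 88, 89 − 2² = 85, 89 − 3² = 80, 89 − 4² = 73, 89 − 5² = 64 = 8² ⇒ 89 = 5² + 8².
  Combine using the Brahmagupta–Fibonacci identity (a² + b²)(c² + d²) = (ac − bd)² + (ad + bc)² = (ac + bd)² + (ad − bc)²:
  29 · 29 = 841: from (2² + 5²)(2² + 5²), take (2·2 − 5·5, 2·5 + 5·2) = (4 − 25, 10 + 10) = (-21, 20); dropping signs (only squares matter) gives (21, 20); check 21² + 20² = 441 + 400 = 841 ✓.
  841 · 89 = 74849: from (21² + 20²)(5² + 8²), take (21·5 − 20·8, 21·8 + 20·5) = (105 − 160, 168 + 100) = (-55, 268); dropping signs (only squares matter) gives (55, 268); check 55² + 268² = 3025 + 71824 = 74849 ✓.
Step 4: Order so x ≤ y and verify: 55² + 268² = 3025 + 71824 = 74849 = n. ✓

n = 74849 = 55² + 268² (one valid representation with x ≤ y).


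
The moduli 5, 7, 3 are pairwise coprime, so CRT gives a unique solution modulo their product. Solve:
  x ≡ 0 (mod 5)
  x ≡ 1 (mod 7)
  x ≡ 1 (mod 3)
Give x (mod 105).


Moduli 5, 7, 3 are pairwise coprime; by CRT there is a unique solution modulo M = 5 · 7 · 3 = 105.
Solve pairwise, accumulating the modulus:
  Start with x ≡ 0 (mod 5).
  Combine with x ≡ 1 (mod 7): since gcd(5, 7) = 1, we get a unique residue mod 35.
    Write x = 0 + 5·t and substitute into x ≡ 1 (mod 7): 5·t ≡ 1 − 0 = 1 (mod 7).
    The inverse of 5 mod 7 is 3 (since 5·3 = 15 = 2·7 + 1), so t ≡ 3·1 = 3 ≡ 3 (mod 7).
    Then x = 0 + 5·3 = 15, valid modulo lcm(5, 7) = 35: x ≡ 15 (mod 35).
  Combine with x ≡ 1 (mod 3): since gcd(35, 3) = 1, we get a unique residue mod 105.
    Write x = 15 + 35·t and substitute into x ≡ 1 (mod 3): 35·t ≡ 1 − 15 = -14 (mod 3).
    Reduce coefficients mod 3: 2·t ≡ 1 (mod 3).
    The inverse of 2 mod 3 is 2 (since 2·2 = 4 = 1·3 + 1), so t ≡ 2·1 = 2 ≡ 2 (mod 3).
    Then x = 15 + 35·2 = 85, valid modulo lcm(35, 3) = 105: x ≡ 85 (mod 105).
Verify: 85 mod 5 = 0 ✓, 85 mod 7 = 1 ✓, 85 mod 3 = 1 ✓.

x ≡ 85 (mod 105).


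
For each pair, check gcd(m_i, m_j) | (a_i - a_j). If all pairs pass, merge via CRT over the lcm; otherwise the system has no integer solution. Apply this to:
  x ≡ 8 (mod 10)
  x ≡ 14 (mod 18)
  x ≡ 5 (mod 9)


Moduli 10, 18, 9 are not pairwise coprime, so CRT works modulo lcm(m_i) when all pairwise compatibility conditions hold.
Pairwise compatibility: gcd(m_i, m_j) must divide a_i - a_j for every pair.
Merge one congruence at a time:
  Start: x ≡ 8 (mod 10).
  Combine with x ≡ 14 (mod 18): gcd(10, 18) = 2; 14 - 8 = 6, which IS divisible by 2, so compatible.
    Write x = 8 + 10·t and substitute into x ≡ 14 (mod 18): 10·t ≡ 14 − 8 = 6 (mod 18).
    Divide the congruence (and modulus) by g = 2: 5·t ≡ 3 (mod 9).
    The inverse of 5 mod 9 is 2 (since 5·2 = 10 = 1·9 + 1), so t ≡ 2·3 = 6 ≡ 6 (mod 9).
    Then x = 8 + 10·6 = 68, valid modulo lcm(10, 18) = 90: x ≡ 68 (mod 90).
  Combine with x ≡ 5 (mod 9): gcd(90, 9) = 9; 5 - 68 = -63, which IS divisible by 9, so compatible.
    Write x = 68 + 90·t and substitute into x ≡ 5 (mod 9): 90·t ≡ 5 − 68 = -63 (mod 9).
    Divide the congruence (and modulus) by g = 9: 10·t ≡ -7 (mod 1).
    Modulo 1 every t works; take t = 0.
    Then x = 68 + 90·0 = 68, valid modulo lcm(90, 9) = 90: x ≡ 68 (mod 90).
Verify: 68 mod 10 = 8, 68 mod 18 = 14, 68 mod 9 = 5.

x ≡ 68 (mod 90).


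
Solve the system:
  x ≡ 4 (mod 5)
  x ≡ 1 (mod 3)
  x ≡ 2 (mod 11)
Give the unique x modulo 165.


Moduli 5, 3, 11 are pairwise coprime; by CRT there is a unique solution modulo M = 5 · 3 · 11 = 165.
Solve pairwise, accumulating the modulus:
  Start with x ≡ 4 (mod 5).
  Combine with x ≡ 1 (mod 3): since gcd(5, 3) = 1, we get a unique residue mod 15.
    Write x = 4 + 5·t and substitute into x ≡ 1 (mod 3): 5·t ≡ 1 − 4 = -3 (mod 3).
    Reduce coefficients mod 3: 2·t ≡ 0 (mod 3).
    The inverse of 2 mod 3 is 2 (since 2·2 = 4 = 1·3 + 1), so t ≡ 2·0 = 0 ≡ 0 (mod 3).
    Then x = 4 + 5·0 = 4, valid modulo lcm(5, 3) = 15: x ≡ 4 (mod 15).
  Combine with x ≡ 2 (mod 11): since gcd(15, 11) = 1, we get a unique residue mod 165.
    Write x = 4 + 15·t and substitute into x ≡ 2 (mod 11): 15·t ≡ 2 − 4 = -2 (mod 11).
    Reduce coefficients mod 11: 4·t ≡ 9 (mod 11).
    The inverse of 4 mod 11 is 3 (since 4·3 = 12 = 1·11 + 1), so t ≡ 3·9 = 27 ≡ 5 (mod 11).
    Then x = 4 + 15·5 = 79, valid modulo lcm(15, 11) = 165: x ≡ 79 (mod 165).
Verify: 79 mod 5 = 4 ✓, 79 mod 3 = 1 ✓, 79 mod 11 = 2 ✓.

x ≡ 79 (mod 165).


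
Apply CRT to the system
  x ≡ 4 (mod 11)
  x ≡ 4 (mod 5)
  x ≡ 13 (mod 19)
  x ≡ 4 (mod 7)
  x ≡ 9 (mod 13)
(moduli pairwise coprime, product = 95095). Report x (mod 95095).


Product of moduli M = 11 · 5 · 19 · 7 · 13 = 95095.
Merge one congruence at a time:
  Start: x ≡ 4 (mod 11).
  Combine with x ≡ 4 (mod 5); new modulus lcm = 55.
    Write x = 4 + 11·t and substitute into x ≡ 4 (mod 5): 11·t ≡ 4 − 4 = 0 (mod 5).
    Reduce coefficients mod 5: 1·t ≡ 0 (mod 5).
    So t ≡ 0 (mod 5).
    Then x = 4 + 11·0 = 4, valid modulo lcm(11, 5) = 55: x ≡ 4 (mod 55).
  Combine with x ≡ 13 (mod 19); new modulus lcm = 1045.
    Write x = 4 + 55·t and substitute into x ≡ 13 (mod 19): 55·t ≡ 13 − 4 = 9 (mod 19).
    Reduce coefficients mod 19: 17·t ≡ 9 (mod 19).
    The inverse of 17 mod 19 is 9 (since 17·9 = 153 = 8·19 + 1), so t ≡ 9·9 = 81 ≡ 5 (mod 19).
    Then x = 4 + 55·5 = 279, valid modulo lcm(55, 19) = 1045: x ≡ 279 (mod 1045).
  Combine with x ≡ 4 (mod 7); new modulus lcm = 7315.
    Write x = 279 + 1045·t and substitute into x ≡ 4 (mod 7): 1045·t ≡ 4 − 279 = -275 (mod 7).
    Reduce coefficients mod 7: 2·t ≡ 5 (mod 7).
    The inverse of 2 mod 7 is 4 (since 2·4 = 8 = 1·7 + 1), so t ≡ 4·5 = 20 ≡ 6 (mod 7).
    Then x = 279 + 1045·6 = 6549, valid modulo lcm(1045, 7) = 7315: x ≡ 6549 (mod 7315).
  Combine with x ≡ 9 (mod 13); new modulus lcm = 95095.
    Write x = 6549 + 7315·t and substitute into x ≡ 9 (mod 13): 7315·t ≡ 9 − 6549 = -6540 (mod 13).
    Reduce coefficients mod 13: 9·t ≡ 12 (mod 13).
    The inverse of 9 mod 13 is 3 (since 9·3 = 27 = 2·13 + 1), so t ≡ 3·12 = 36 ≡ 10 (mod 13).
    Then x = 6549 + 7315·10 = 79699, valid modulo lcm(7315, 13) = 95095: x ≡ 79699 (mod 95095).
Verify against each original: 79699 mod 11 = 4, 79699 mod 5 = 4, 79699 mod 19 = 13, 79699 mod 7 = 4, 79699 mod 13 = 9.

x ≡ 79699 (mod 95095).


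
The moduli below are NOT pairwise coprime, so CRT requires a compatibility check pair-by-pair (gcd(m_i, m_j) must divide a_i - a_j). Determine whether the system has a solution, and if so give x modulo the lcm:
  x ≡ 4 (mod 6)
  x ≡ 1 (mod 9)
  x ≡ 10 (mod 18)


Moduli 6, 9, 18 are not pairwise coprime, so CRT works modulo lcm(m_i) when all pairwise compatibility conditions hold.
Pairwise compatibility: gcd(m_i, m_j) must divide a_i - a_j for every pair.
Merge one congruence at a time:
  Start: x ≡ 4 (mod 6).
  Combine with x ≡ 1 (mod 9): gcd(6, 9) = 3; 1 - 4 = -3, which IS divisible by 3, so compatible.
    Write x = 4 + 6·t and substitute into x ≡ 1 (mod 9): 6·t ≡ 1 − 4 = -3 (mod 9).
    Divide the congruence (and modulus) by g = 3: 2·t ≡ -1 (mod 3).
    Reduce coefficients mod 3: 2·t ≡ 2 (mod 3).
    The inverse of 2 mod 3 is 2 (since 2·2 = 4 = 1·3 + 1), so t ≡ 2·2 = 4 ≡ 1 (mod 3).
    Then x = 4 + 6·1 = 10, valid modulo lcm(6, 9) = 18: x ≡ 10 (mod 18).
  Combine with x ≡ 10 (mod 18): gcd(18, 18) = 18; 10 - 10 = 0, which IS divisible by 18, so compatible.
    Write x = 10 + 18·t and substitute into x ≡ 10 (mod 18): 18·t ≡ 10 − 10 = 0 (mod 18).
    Divide the congruence (and modulus) by g = 18: 1·t ≡ 0 (mod 1).
    Modulo 1 every t works; take t = 0.
    Then x = 10 + 18·0 = 10, valid modulo lcm(18, 18) = 18: x ≡ 10 (mod 18).
Verify: 10 mod 6 = 4, 10 mod 9 = 1, 10 mod 18 = 10.

x ≡ 10 (mod 18).


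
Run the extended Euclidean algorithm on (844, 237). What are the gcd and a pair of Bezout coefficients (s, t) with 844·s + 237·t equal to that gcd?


Euclidean algorithm on (844, 237) — divide until remainder is 0:
  844 = 3 · 237 + 133
  237 = 1 · 133 + 104
  133 = 1 · 104 + 29
  104 = 3 · 29 + 17
  29 = 1 · 17 + 12
  17 = 1 · 12 + 5
  12 = 2 · 5 + 2
  5 = 2 · 2 + 1
  2 = 2 · 1 + 0
gcd(844, 237) = 1.
Track Bezout coefficients alongside the remainders: start with r₀ = 844 = a·1 + b·0 (s = 1, t = 0) and r₁ = 237 = a·0 + b·1 (s = 0, t = 1); each new remainder r_{k+1} = r_{k-1} − q_k·r_k inherits s_{k+1} = s_{k-1} − q_k·s_k, t_{k+1} = t_{k-1} − q_k·t_k, so r_k = a·s_k + b·t_k at every step:
  q = 3: r = 133, s = 1 − 3·0 = 1, t = 0 − 3·1 = -3  (check: 844·1 + 237·(-3) = 133)
  q = 1: r = 104, s = 0 − 1·1 = -1, t = 1 − 1·(-3) = 4  (check: 844·(-1) + 237·4 = 104)
  q = 1: r = 29, s = 1 − 1·(-1) = 2, t = -3 − 1·4 = -7  (check: 844·2 + 237·(-7) = 29)
  q = 3: r = 17, s = -1 − 3·2 = -7, t = 4 − 3·(-7) = 25  (check: 844·(-7) + 237·25 = 17)
  q = 1: r = 12, s = 2 − 1·(-7) = 9, t = -7 − 1·25 = -32  (check: 844·9 + 237·(-32) = 12)
  q = 1: r = 5, s = -7 − 1·9 = -16, t = 25 − 1·(-32) = 57  (check: 844·(-16) + 237·57 = 5)
  q = 2: r = 2, s = 9 − 2·(-16) = 41, t = -32 − 2·57 = -146  (check: 844·41 + 237·(-146) = 2)
  q = 2: r = 1, s = -16 − 2·41 = -98, t = 57 − 2·(-146) = 349  (check: 844·(-98) + 237·349 = 1)
The row with r = 1 (the gcd) gives the Bezout coefficients s = -98, t = 349.
Result: 844 · (-98) + 237 · (349) = 1.

gcd(844, 237) = 1; s = -98, t = 349 (check: 844·(-98) + 237·349 = 1).


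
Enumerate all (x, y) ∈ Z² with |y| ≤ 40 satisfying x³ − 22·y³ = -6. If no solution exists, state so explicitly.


The equation is x³ - 22y³ = -6. For fixed y, x³ = 22·y³ − 6, so a solution requires the RHS to be a perfect cube.
Strategy: iterate y from -40 to 40, compute RHS = 22·y³ − 6, and check whether it is a (positive or negative) perfect cube.
Check small values of y:
  y = 0: RHS = -6 is not a perfect cube.
  y = 1: RHS = 16 is not a perfect cube.
  y = -1: RHS = -28 is not a perfect cube.
  y = 2: RHS = 170 is not a perfect cube.
  y = -2: RHS = -182 is not a perfect cube.
  y = 3: RHS = 588 is not a perfect cube.
  y = -3: RHS = -600 is not a perfect cube.
Continuing, at y = 5: RHS = 2744 = (14)³ ⇒ x = 14 works.
Searching the remaining y in |y| ≤ 40 finds no further solutions.
Collected solutions: (14, 5).

Solutions (with |y| ≤ 40): (14, 5).


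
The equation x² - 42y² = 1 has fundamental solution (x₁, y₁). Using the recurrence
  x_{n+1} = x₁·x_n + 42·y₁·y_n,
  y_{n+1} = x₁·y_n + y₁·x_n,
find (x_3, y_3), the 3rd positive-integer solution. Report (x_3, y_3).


Step 1: Find the fundamental solution (x₁, y₁) of x² - 42y² = 1.
  Expand √42 as a continued fraction. a₀ = ⌊√42⌋ = 6; iterate m_{k+1} = d_k·a_k − m_k, d_{k+1} = (42 − m_{k+1}²)/d_k, a_{k+1} = ⌊(a₀ + m_{k+1})/d_{k+1}⌋ (starting m₀ = 0, d₀ = 1), with convergents p_k = a_k·p_{k-1} + p_{k-2}, q_k = a_k·q_{k-1} + q_{k-2} (p₋₁ = 1, q₋₁ = 0):
  k = 0: a₀ = 6; p₀/q₀ = 6/1; p₀² − 42·q₀² = 36 − 42 = -6.
  k = 1: m = 6, d = 6, a = ⌊(6 + 6)/6⌋ = 2; p/q = (2·6 + 1)/(2·1 + 0) = 13/2; p² − 42·q² = 169 − 168 = 1.
  The first convergent with p² − 42·q² = 1 gives the fundamental solution (x₁, y₁) = (13, 2).
Step 2: Apply the recurrence (x_{n+1}, y_{n+1}) = (x₁x_n + 42y₁y_n, x₁y_n + y₁x_n) repeatedly.
  From (x_1, y_1) = (13, 2): x_2 = 13·13 + 42·2·2 = 337; y_2 = 13·2 + 2·13 = 52.
  From (x_2, y_2) = (337, 52): x_3 = 13·337 + 42·2·52 = 8749; y_3 = 13·52 + 2·337 = 1350.
Step 3: Verify x_3² - 42·y_3² = 76545001 - 76545000 = 1 (should be 1). ✓

(x_1, y_1) = (13, 2); (x_3, y_3) = (8749, 1350).


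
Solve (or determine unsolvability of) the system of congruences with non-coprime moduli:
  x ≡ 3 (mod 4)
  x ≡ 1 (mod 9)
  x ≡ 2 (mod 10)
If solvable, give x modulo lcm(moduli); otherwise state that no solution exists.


Moduli 4, 9, 10 are not pairwise coprime, so CRT works modulo lcm(m_i) when all pairwise compatibility conditions hold.
Pairwise compatibility: gcd(m_i, m_j) must divide a_i - a_j for every pair.
Merge one congruence at a time:
  Start: x ≡ 3 (mod 4).
  Combine with x ≡ 1 (mod 9): gcd(4, 9) = 1; 1 - 3 = -2, which IS divisible by 1, so compatible.
    Write x = 3 + 4·t and substitute into x ≡ 1 (mod 9): 4·t ≡ 1 − 3 = -2 (mod 9).
    Reduce coefficients mod 9: 4·t ≡ 7 (mod 9).
    The inverse of 4 mod 9 is 7 (since 4·7 = 28 = 3·9 + 1), so t ≡ 7·7 = 49 ≡ 4 (mod 9).
    Then x = 3 + 4·4 = 19, valid modulo lcm(4, 9) = 36: x ≡ 19 (mod 36).
  Combine with x ≡ 2 (mod 10): gcd(36, 10) = 2, and 2 - 19 = -17 is NOT divisible by 2.
    ⇒ system is inconsistent (no integer solution).

No solution (the system is inconsistent).


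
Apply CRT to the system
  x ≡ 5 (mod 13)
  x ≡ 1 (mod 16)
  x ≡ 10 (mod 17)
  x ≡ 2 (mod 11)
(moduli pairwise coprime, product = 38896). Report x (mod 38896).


Product of moduli M = 13 · 16 · 17 · 11 = 38896.
Merge one congruence at a time:
  Start: x ≡ 5 (mod 13).
  Combine with x ≡ 1 (mod 16); new modulus lcm = 208.
    Write x = 5 + 13·t and substitute into x ≡ 1 (mod 16): 13·t ≡ 1 − 5 = -4 (mod 16).
    Reduce coefficients mod 16: 13·t ≡ 12 (mod 16).
    The inverse of 13 mod 16 is 5 (since 13·5 = 65 = 4·16 + 1), so t ≡ 5·12 = 60 ≡ 12 (mod 16).
    Then x = 5 + 13·12 = 161, valid modulo lcm(13, 16) = 208: x ≡ 161 (mod 208).
  Combine with x ≡ 10 (mod 17); new modulus lcm = 3536.
    Write x = 161 + 208·t and substitute into x ≡ 10 (mod 17): 208·t ≡ 10 − 161 = -151 (mod 17).
    Reduce coefficients mod 17: 4·t ≡ 2 (mod 17).
    The inverse of 4 mod 17 is 13 (since 4·13 = 52 = 3·17 + 1), so t ≡ 13·2 = 26 ≡ 9 (mod 17).
    Then x = 161 + 208·9 = 2033, valid modulo lcm(208, 17) = 3536: x ≡ 2033 (mod 3536).
  Combine with x ≡ 2 (mod 11); new modulus lcm = 38896.
    Write x = 2033 + 3536·t and substitute into x ≡ 2 (mod 11): 3536·t ≡ 2 − 2033 = -2031 (mod 11).
    Reduce coefficients mod 11: 5·t ≡ 4 (mod 11).
    The inverse of 5 mod 11 is 9 (since 5·9 = 45 = 4·11 + 1), so t ≡ 9·4 = 36 ≡ 3 (mod 11).
    Then x = 2033 + 3536·3 = 12641, valid modulo lcm(3536, 11) = 38896: x ≡ 12641 (mod 38896).
Verify against each original: 12641 mod 13 = 5, 12641 mod 16 = 1, 12641 mod 17 = 10, 12641 mod 11 = 2.

x ≡ 12641 (mod 38896).


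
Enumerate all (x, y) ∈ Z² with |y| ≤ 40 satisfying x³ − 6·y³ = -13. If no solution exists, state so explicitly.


The equation is x³ - 6y³ = -13. For fixed y, x³ = 6·y³ − 13, so a solution requires the RHS to be a perfect cube.
Strategy: iterate y from -40 to 40, compute RHS = 6·y³ − 13, and check whether it is a (positive or negative) perfect cube.
Check small values of y:
  y = 0: RHS = -13 is not a perfect cube.
  y = 1: RHS = -7 is not a perfect cube.
  y = -1: RHS = -19 is not a perfect cube.
  y = 2: RHS = 35 is not a perfect cube.
  y = -2: RHS = -61 is not a perfect cube.
  y = 3: RHS = 149 is not a perfect cube.
  y = -3: RHS = -175 is not a perfect cube.
Continuing the search up to |y| = 40 finds no solutions either.
No (x, y) in the scanned range satisfies the equation.

No integer solutions with |y| ≤ 40.


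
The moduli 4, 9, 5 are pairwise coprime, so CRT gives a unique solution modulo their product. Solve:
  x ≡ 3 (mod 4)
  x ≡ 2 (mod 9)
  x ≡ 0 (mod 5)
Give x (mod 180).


Moduli 4, 9, 5 are pairwise coprime; by CRT there is a unique solution modulo M = 4 · 9 · 5 = 180.
Solve pairwise, accumulating the modulus:
  Start with x ≡ 3 (mod 4).
  Combine with x ≡ 2 (mod 9): since gcd(4, 9) = 1, we get a unique residue mod 36.
    Write x = 3 + 4·t and substitute into x ≡ 2 (mod 9): 4·t ≡ 2 − 3 = -1 (mod 9).
    Reduce coefficients mod 9: 4·t ≡ 8 (mod 9).
    The inverse of 4 mod 9 is 7 (since 4·7 = 28 = 3·9 + 1), so t ≡ 7·8 = 56 ≡ 2 (mod 9).
    Then x = 3 + 4·2 = 11, valid modulo lcm(4, 9) = 36: x ≡ 11 (mod 36).
  Combine with x ≡ 0 (mod 5): since gcd(36, 5) = 1, we get a unique residue mod 180.
    Write x = 11 + 36·t and substitute into x ≡ 0 (mod 5): 36·t ≡ 0 − 11 = -11 (mod 5).
    Reduce coefficients mod 5: 1·t ≡ 4 (mod 5).
    So t ≡ 4 (mod 5).
    Then x = 11 + 36·4 = 155, valid modulo lcm(36, 5) = 180: x ≡ 155 (mod 180).
Verify: 155 mod 4 = 3 ✓, 155 mod 9 = 2 ✓, 155 mod 5 = 0 ✓.

x ≡ 155 (mod 180).


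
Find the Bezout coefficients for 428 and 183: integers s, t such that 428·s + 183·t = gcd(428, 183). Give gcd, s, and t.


Euclidean algorithm on (428, 183) — divide until remainder is 0:
  428 = 2 · 183 + 62
  183 = 2 · 62 + 59
  62 = 1 · 59 + 3
  59 = 19 · 3 + 2
  3 = 1 · 2 + 1
  2 = 2 · 1 + 0
gcd(428, 183) = 1.
Track Bezout coefficients alongside the remainders: start with r₀ = 428 = a·1 + b·0 (s = 1, t = 0) and r₁ = 183 = a·0 + b·1 (s = 0, t = 1); each new remainder r_{k+1} = r_{k-1} − q_k·r_k inherits s_{k+1} = s_{k-1} − q_k·s_k, t_{k+1} = t_{k-1} − q_k·t_k, so r_k = a·s_k + b·t_k at every step:
  q = 2: r = 62, s = 1 − 2·0 = 1, t = 0 − 2·1 = -2  (check: 428·1 + 183·(-2) = 62)
  q = 2: r = 59, s = 0 − 2·1 = -2, t = 1 − 2·(-2) = 5  (check: 428·(-2) + 183·5 = 59)
  q = 1: r = 3, s = 1 − 1·(-2) = 3, t = -2 − 1·5 = -7  (check: 428·3 + 183·(-7) = 3)
  q = 19: r = 2, s = -2 − 19·3 = -59, t = 5 − 19·(-7) = 138  (check: 428·(-59) + 183·138 = 2)
  q = 1: r = 1, s = 3 − 1·(-59) = 62, t = -7 − 1·138 = -145  (check: 428·62 + 183·(-145) = 1)
The row with r = 1 (the gcd) gives the Bezout coefficients s = 62, t = -145.
Result: 428 · (62) + 183 · (-145) = 1.

gcd(428, 183) = 1; s = 62, t = -145 (check: 428·62 + 183·(-145) = 1).


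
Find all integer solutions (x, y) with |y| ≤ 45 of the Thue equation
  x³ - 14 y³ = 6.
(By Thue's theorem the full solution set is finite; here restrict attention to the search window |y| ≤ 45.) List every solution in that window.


The equation is x³ - 14y³ = 6. For fixed y, x³ = 14·y³ + 6, so a solution requires the RHS to be a perfect cube.
Strategy: iterate y from -45 to 45, compute RHS = 14·y³ + 6, and check whether it is a (positive or negative) perfect cube.
Check small values of y:
  y = 0: RHS = 6 is not a perfect cube.
  y = 1: RHS = 20 is not a perfect cube.
  y = -1: RHS = -8 = (-2)³ ⇒ x = -2 works.
  y = 2: RHS = 118 is not a perfect cube.
  y = -2: RHS = -106 is not a perfect cube.
  y = 3: RHS = 384 is not a perfect cube.
  y = -3: RHS = -372 is not a perfect cube.
Continuing the search up to |y| = 45 finds no further solutions beyond those listed.
Collected solutions: (-2, -1).

Solutions (with |y| ≤ 45): (-2, -1).


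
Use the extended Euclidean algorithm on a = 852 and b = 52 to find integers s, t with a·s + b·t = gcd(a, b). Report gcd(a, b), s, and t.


Euclidean algorithm on (852, 52) — divide until remainder is 0:
  852 = 16 · 52 + 20
  52 = 2 · 20 + 12
  20 = 1 · 12 + 8
  12 = 1 · 8 + 4
  8 = 2 · 4 + 0
gcd(852, 52) = 4.
Track Bezout coefficients alongside the remainders: start with r₀ = 852 = a·1 + b·0 (s = 1, t = 0) and r₁ = 52 = a·0 + b·1 (s = 0, t = 1); each new remainder r_{k+1} = r_{k-1} − q_k·r_k inherits s_{k+1} = s_{k-1} − q_k·s_k, t_{k+1} = t_{k-1} − q_k·t_k, so r_k = a·s_k + b·t_k at every step:
  q = 16: r = 20, s = 1 − 16·0 = 1, t = 0 − 16·1 = -16  (check: 852·1 + 52·(-16) = 20)
  q = 2: r = 12, s = 0 − 2·1 = -2, t = 1 − 2·(-16) = 33  (check: 852·(-2) + 52·33 = 12)
  q = 1: r = 8, s = 1 − 1·(-2) = 3, t = -16 − 1·33 = -49  (check: 852·3 + 52·(-49) = 8)
  q = 1: r = 4, s = -2 − 1·3 = -5, t = 33 − 1·(-49) = 82  (check: 852·(-5) + 52·82 = 4)
The row with r = 4 (the gcd) gives the Bezout coefficients s = -5, t = 82.
Result: 852 · (-5) + 52 · (82) = 4.

gcd(852, 52) = 4; s = -5, t = 82 (check: 852·(-5) + 52·82 = 4).


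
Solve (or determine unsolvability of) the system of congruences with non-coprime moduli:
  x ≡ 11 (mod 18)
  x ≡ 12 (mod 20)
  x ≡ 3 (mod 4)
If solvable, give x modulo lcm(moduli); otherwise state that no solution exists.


Moduli 18, 20, 4 are not pairwise coprime, so CRT works modulo lcm(m_i) when all pairwise compatibility conditions hold.
Pairwise compatibility: gcd(m_i, m_j) must divide a_i - a_j for every pair.
Merge one congruence at a time:
  Start: x ≡ 11 (mod 18).
  Combine with x ≡ 12 (mod 20): gcd(18, 20) = 2, and 12 - 11 = 1 is NOT divisible by 2.
    ⇒ system is inconsistent (no integer solution).

No solution (the system is inconsistent).


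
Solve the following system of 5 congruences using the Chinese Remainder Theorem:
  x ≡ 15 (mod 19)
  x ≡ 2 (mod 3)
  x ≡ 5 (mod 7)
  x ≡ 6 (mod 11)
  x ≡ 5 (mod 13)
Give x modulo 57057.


Product of moduli M = 19 · 3 · 7 · 11 · 13 = 57057.
Merge one congruence at a time:
  Start: x ≡ 15 (mod 19).
  Combine with x ≡ 2 (mod 3); new modulus lcm = 57.
    Write x = 15 + 19·t and substitute into x ≡ 2 (mod 3): 19·t ≡ 2 − 15 = -13 (mod 3).
    Reduce coefficients mod 3: 1·t ≡ 2 (mod 3).
    So t ≡ 2 (mod 3).
    Then x = 15 + 19·2 = 53, valid modulo lcm(19, 3) = 57: x ≡ 53 (mod 57).
  Combine with x ≡ 5 (mod 7); new modulus lcm = 399.
    Write x = 53 + 57·t and substitute into x ≡ 5 (mod 7): 57·t ≡ 5 − 53 = -48 (mod 7).
    Reduce coefficients mod 7: 1·t ≡ 1 (mod 7).
    So t ≡ 1 (mod 7).
    Then x = 53 + 57·1 = 110, valid modulo lcm(57, 7) = 399: x ≡ 110 (mod 399).
  Combine with x ≡ 6 (mod 11); new modulus lcm = 4389.
    Write x = 110 + 399·t and substitute into x ≡ 6 (mod 11): 399·t ≡ 6 − 110 = -104 (mod 11).
    Reduce coefficients mod 11: 3·t ≡ 6 (mod 11).
    The inverse of 3 mod 11 is 4 (since 3·4 = 12 = 1·11 + 1), so t ≡ 4·6 = 24 ≡ 2 (mod 11).
    Then x = 110 + 399·2 = 908, valid modulo lcm(399, 11) = 4389: x ≡ 908 (mod 4389).
  Combine with x ≡ 5 (mod 13); new modulus lcm = 57057.
    Write x = 908 + 4389·t and substitute into x ≡ 5 (mod 13): 4389·t ≡ 5 − 908 = -903 (mod 13).
    Reduce coefficients mod 13: 8·t ≡ 7 (mod 13).
    The inverse of 8 mod 13 is 5 (since 8·5 = 40 = 3·13 + 1), so t ≡ 5·7 = 35 ≡ 9 (mod 13).
    Then x = 908 + 4389·9 = 40409, valid modulo lcm(4389, 13) = 57057: x ≡ 40409 (mod 57057).
Verify against each original: 40409 mod 19 = 15, 40409 mod 3 = 2, 40409 mod 7 = 5, 40409 mod 11 = 6, 40409 mod 13 = 5.

x ≡ 40409 (mod 57057).


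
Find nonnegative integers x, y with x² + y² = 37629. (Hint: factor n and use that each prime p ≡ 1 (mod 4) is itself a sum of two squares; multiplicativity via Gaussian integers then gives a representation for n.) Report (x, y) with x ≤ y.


Step 1: Factor n = 37629 = 3^2 · 37 · 113.
Step 2: Check the mod-4 condition on each prime factor: 3 ≡ 3 (mod 4), exponent 2 (must be even); 37 ≡ 1 (mod 4), exponent 1; 113 ≡ 1 (mod 4), exponent 1.
All primes ≡ 3 (mod 4) appear to even exponent (or don't appear), so by the two-squares theorem n IS expressible as a sum of two squares.
Step 3: Build a representation. Group n = k² · m with k = 3 and m = 37 · 113 = 4181 (a product of primes ≡ 1 (mod 4)); a representation of m scales to one of n via (k·x)² + (k·y)² = k²(x² + y²). Each prime p ≡ 1 (mod 4) is itself a sum of two squares; find a² by testing p − a² for a perfect square:
  37: 37 − 1² = 36 = 6² ⇒ 37 = 1² + 6².
  113: 113 − 1² = 112, 113 − 2² = 109, 113 − 3² = 104, 113 − 4² = 97, 113 − 5² = 88, 113 − 6² = 77, 113 − 7² = 64 = 8² ⇒ 113 = 7² + 8².
  Combine using the Brahmagupta–Fibonacci identity (a² + b²)(c² + d²) = (ac − bd)² + (ad + bc)² = (ac + bd)² + (ad − bc)²:
  37 · 113 = 4181: from (1² + 6²)(7² + 8²), take (1·7 − 6·8, 1·8 + 6·7) = (7 − 48, 8 + 42) = (-41, 50); dropping signs (only squares matter) gives (41, 50); check 41² + 50² = 1681 + 2500 = 4181 ✓.
  Scale by k = 3: (3·41, 3·50) = (123, 150).
Step 4: Order so x ≤ y and verify: 123² + 150² = 15129 + 22500 = 37629 = n. ✓

n = 37629 = 123² + 150² (one valid representation with x ≤ y).


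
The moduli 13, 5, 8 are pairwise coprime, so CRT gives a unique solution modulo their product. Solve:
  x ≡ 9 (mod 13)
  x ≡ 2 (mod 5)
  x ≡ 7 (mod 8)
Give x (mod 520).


Moduli 13, 5, 8 are pairwise coprime; by CRT there is a unique solution modulo M = 13 · 5 · 8 = 520.
Solve pairwise, accumulating the modulus:
  Start with x ≡ 9 (mod 13).
  Combine with x ≡ 2 (mod 5): since gcd(13, 5) = 1, we get a unique residue mod 65.
    Write x = 9 + 13·t and substitute into x ≡ 2 (mod 5): 13·t ≡ 2 − 9 = -7 (mod 5).
    Reduce coefficients mod 5: 3·t ≡ 3 (mod 5).
    The inverse of 3 mod 5 is 2 (since 3·2 = 6 = 1·5 + 1), so t ≡ 2·3 = 6 ≡ 1 (mod 5).
    Then x = 9 + 13·1 = 22, valid modulo lcm(13, 5) = 65: x ≡ 22 (mod 65).
  Combine with x ≡ 7 (mod 8): since gcd(65, 8) = 1, we get a unique residue mod 520.
    Write x = 22 + 65·t and substitute into x ≡ 7 (mod 8): 65·t ≡ 7 − 22 = -15 (mod 8).
    Reduce coefficients mod 8: 1·t ≡ 1 (mod 8).
    So t ≡ 1 (mod 8).
    Then x = 22 + 65·1 = 87, valid modulo lcm(65, 8) = 520: x ≡ 87 (mod 520).
Verify: 87 mod 13 = 9 ✓, 87 mod 5 = 2 ✓, 87 mod 8 = 7 ✓.

x ≡ 87 (mod 520).


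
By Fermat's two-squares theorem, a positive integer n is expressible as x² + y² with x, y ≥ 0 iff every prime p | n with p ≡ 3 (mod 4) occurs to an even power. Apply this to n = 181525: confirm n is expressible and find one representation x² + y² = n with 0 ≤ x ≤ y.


Step 1: Factor n = 181525 = 5^2 · 53 · 137.
Step 2: Check the mod-4 condition on each prime factor: 5 ≡ 1 (mod 4), exponent 2; 53 ≡ 1 (mod 4), exponent 1; 137 ≡ 1 (mod 4), exponent 1.
All primes ≡ 3 (mod 4) appear to even exponent (or don't appear), so by the two-squares theorem n IS expressible as a sum of two squares.
Step 3: Build a representation. Group n = k² · m with k = 5 and m = 53 · 137 = 7261 (a product of primes ≡ 1 (mod 4)); a representation of m scales to one of n via (k·x)² + (k·y)² = k²(x² + y²). Each prime p ≡ 1 (mod 4) is itself a sum of two squares; find a² by testing p − a² for a perfect square:
  53: 53 − 1² = 52, 53 − 2² = 49 = 7² ⇒ 53 = 2² + 7².
  137: 137 − 1² = 136, 137 − 2² = 133, 137 − 3² = 128, 137 − 4² = 121 = 11² ⇒ 137 = 4² + 11².
  Combine using the Brahmagupta–Fibonacci identity (a² + b²)(c² + d²) = (ac − bd)² + (ad + bc)² = (ac + bd)² + (ad − bc)²:
  53 · 137 = 7261: from (2² + 7²)(4² + 11²), take (2·4 − 7·11, 2·11 + 7·4) = (8 − 77, 22 + 28) = (-69, 50); dropping signs (only squares matter) gives (69, 50); check 69² + 50² = 4761 + 2500 = 7261 ✓.
  Scale by k = 5: (5·69, 5·50) = (345, 250).
Step 4: Order so x ≤ y and verify: 250² + 345² = 62500 + 119025 = 181525 = n. ✓

n = 181525 = 250² + 345² (one valid representation with x ≤ y).


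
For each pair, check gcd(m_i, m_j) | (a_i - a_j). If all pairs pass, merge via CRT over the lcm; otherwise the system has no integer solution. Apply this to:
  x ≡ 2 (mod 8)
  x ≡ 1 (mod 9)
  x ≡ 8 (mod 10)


Moduli 8, 9, 10 are not pairwise coprime, so CRT works modulo lcm(m_i) when all pairwise compatibility conditions hold.
Pairwise compatibility: gcd(m_i, m_j) must divide a_i - a_j for every pair.
Merge one congruence at a time:
  Start: x ≡ 2 (mod 8).
  Combine with x ≡ 1 (mod 9): gcd(8, 9) = 1; 1 - 2 = -1, which IS divisible by 1, so compatible.
    Write x = 2 + 8·t and substitute into x ≡ 1 (mod 9): 8·t ≡ 1 − 2 = -1 (mod 9).
    Reduce coefficients mod 9: 8·t ≡ 8 (mod 9).
    The inverse of 8 mod 9 is 8 (since 8·8 = 64 = 7·9 + 1), so t ≡ 8·8 = 64 ≡ 1 (mod 9).
    Then x = 2 + 8·1 = 10, valid modulo lcm(8, 9) = 72: x ≡ 10 (mod 72).
  Combine with x ≡ 8 (mod 10): gcd(72, 10) = 2; 8 - 10 = -2, which IS divisible by 2, so compatible.
    Write x = 10 + 72·t and substitute into x ≡ 8 (mod 10): 72·t ≡ 8 − 10 = -2 (mod 10).
    Divide the congruence (and modulus) by g = 2: 36·t ≡ -1 (mod 5).
    Reduce coefficients mod 5: 1·t ≡ 4 (mod 5).
    So t ≡ 4 (mod 5).
    Then x = 10 + 72·4 = 298, valid modulo lcm(72, 10) = 360: x ≡ 298 (mod 360).
Verify: 298 mod 8 = 2, 298 mod 9 = 1, 298 mod 10 = 8.

x ≡ 298 (mod 360).


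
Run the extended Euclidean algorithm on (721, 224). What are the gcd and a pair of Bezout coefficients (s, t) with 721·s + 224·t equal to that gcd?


Euclidean algorithm on (721, 224) — divide until remainder is 0:
  721 = 3 · 224 + 49
  224 = 4 · 49 + 28
  49 = 1 · 28 + 21
  28 = 1 · 21 + 7
  21 = 3 · 7 + 0
gcd(721, 224) = 7.
Track Bezout coefficients alongside the remainders: start with r₀ = 721 = a·1 + b·0 (s = 1, t = 0) and r₁ = 224 = a·0 + b·1 (s = 0, t = 1); each new remainder r_{k+1} = r_{k-1} − q_k·r_k inherits s_{k+1} = s_{k-1} − q_k·s_k, t_{k+1} = t_{k-1} − q_k·t_k, so r_k = a·s_k + b·t_k at every step:
  q = 3: r = 49, s = 1 − 3·0 = 1, t = 0 − 3·1 = -3  (check: 721·1 + 224·(-3) = 49)
  q = 4: r = 28, s = 0 − 4·1 = -4, t = 1 − 4·(-3) = 13  (check: 721·(-4) + 224·13 = 28)
  q = 1: r = 21, s = 1 − 1·(-4) = 5, t = -3 − 1·13 = -16  (check: 721·5 + 224·(-16) = 21)
  q = 1: r = 7, s = -4 − 1·5 = -9, t = 13 − 1·(-16) = 29  (check: 721·(-9) + 224·29 = 7)
The row with r = 7 (the gcd) gives the Bezout coefficients s = -9, t = 29.
Result: 721 · (-9) + 224 · (29) = 7.

gcd(721, 224) = 7; s = -9, t = 29 (check: 721·(-9) + 224·29 = 7).


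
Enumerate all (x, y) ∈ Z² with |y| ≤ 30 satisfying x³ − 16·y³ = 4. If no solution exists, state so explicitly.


The equation is x³ - 16y³ = 4. For fixed y, x³ = 16·y³ + 4, so a solution requires the RHS to be a perfect cube.
Strategy: iterate y from -30 to 30, compute RHS = 16·y³ + 4, and check whether it is a (positive or negative) perfect cube.
Check small values of y:
  y = 0: RHS = 4 is not a perfect cube.
  y = 1: RHS = 20 is not a perfect cube.
  y = -1: RHS = -12 is not a perfect cube.
  y = 2: RHS = 132 is not a perfect cube.
  y = -2: RHS = -124 is not a perfect cube.
  y = 3: RHS = 436 is not a perfect cube.
  y = -3: RHS = -428 is not a perfect cube.
Continuing the search up to |y| = 30 finds no solutions either.
No (x, y) in the scanned range satisfies the equation.

No integer solutions with |y| ≤ 30.


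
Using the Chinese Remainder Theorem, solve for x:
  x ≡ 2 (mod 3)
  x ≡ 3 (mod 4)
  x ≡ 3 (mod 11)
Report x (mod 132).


Moduli 3, 4, 11 are pairwise coprime; by CRT there is a unique solution modulo M = 3 · 4 · 11 = 132.
Solve pairwise, accumulating the modulus:
  Start with x ≡ 2 (mod 3).
  Combine with x ≡ 3 (mod 4): since gcd(3, 4) = 1, we get a unique residue mod 12.
    Write x = 2 + 3·t and substitute into x ≡ 3 (mod 4): 3·t ≡ 3 − 2 = 1 (mod 4).
    The inverse of 3 mod 4 is 3 (since 3·3 = 9 = 2·4 + 1), so t ≡ 3·1 = 3 ≡ 3 (mod 4).
    Then x = 2 + 3·3 = 11, valid modulo lcm(3, 4) = 12: x ≡ 11 (mod 12).
  Combine with x ≡ 3 (mod 11): since gcd(12, 11) = 1, we get a unique residue mod 132.
    Write x = 11 + 12·t and substitute into x ≡ 3 (mod 11): 12·t ≡ 3 − 11 = -8 (mod 11).
    Reduce coefficients mod 11: 1·t ≡ 3 (mod 11).
    So t ≡ 3 (mod 11).
    Then x = 11 + 12·3 = 47, valid modulo lcm(12, 11) = 132: x ≡ 47 (mod 132).
Verify: 47 mod 3 = 2 ✓, 47 mod 4 = 3 ✓, 47 mod 11 = 3 ✓.

x ≡ 47 (mod 132).
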